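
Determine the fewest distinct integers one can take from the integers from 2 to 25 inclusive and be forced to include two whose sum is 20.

17

Two chosen integers sum to 20 exactly when both halves of some pair {x, 20−x} with 2 ≤ x ≤ 20−x ≤ 18 are chosen — 8 such pairs.
The remaining 8 elements (those with no distinct partner in range) can never complete a 20-sum, so the worst case takes all of them and one from each pair: 8 + 8 = 16.
By pigeonhole, the 17th integer has to be the second member of some pair, so 16 + 1 = 17.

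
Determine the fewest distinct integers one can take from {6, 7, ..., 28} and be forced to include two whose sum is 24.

A set avoiding the sum 24 can contain at most one of each pair {x, 24−x}, plus the 11 elements whose complement lies outside the range or equal to its own complement.
The integers 12, …, 28 (17 of them) are such a set: any two sum to at least 12+13 = 25 > 24.
Any 18th integer completes one of the 6 pairs, so 18 choices force a sum of 24.

18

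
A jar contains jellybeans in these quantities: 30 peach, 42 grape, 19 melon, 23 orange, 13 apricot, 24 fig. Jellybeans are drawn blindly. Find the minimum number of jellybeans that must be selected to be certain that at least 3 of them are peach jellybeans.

In the worst case for collecting peach jellybeans, every non-peach jellybean comes out first.
There are 42 + 19 + 23 + 13 + 24 = 121 non-peach jellybeans altogether.
After those, each further jellybean must be peach, so 121 + 3 = 124 draws guarantee 3 peach jellybeans.

124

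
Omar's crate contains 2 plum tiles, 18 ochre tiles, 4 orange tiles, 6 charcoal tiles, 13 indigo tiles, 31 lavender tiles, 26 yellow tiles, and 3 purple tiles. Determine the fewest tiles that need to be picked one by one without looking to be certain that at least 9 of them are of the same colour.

An adversary could hand out at most 8 tiles per colour (4 colours run out sooner): 2 + 8 + 4 + 6 + 8 + 8 + 8 + 3 = 47 tiles and still no colour has 9.
By pigeonhole, one more tile lands in a colour already at 8, so 48 draws are enough and 47 are not.

48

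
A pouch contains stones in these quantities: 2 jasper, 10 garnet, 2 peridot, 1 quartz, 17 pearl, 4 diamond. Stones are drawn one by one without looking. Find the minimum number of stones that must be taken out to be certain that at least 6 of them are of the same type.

By pigeonhole, put each drawn stone into a box by type. The largest draw with every box below 6 takes min(count, 5) from each type; types with fewer than 5 contribute all they have.
Σ min(cᵢ, 5) = 2 + 5 + 2 + 1 + 5 + 4 = 19.
Draw number 19 + 1 = 20 must push one box to 6.

20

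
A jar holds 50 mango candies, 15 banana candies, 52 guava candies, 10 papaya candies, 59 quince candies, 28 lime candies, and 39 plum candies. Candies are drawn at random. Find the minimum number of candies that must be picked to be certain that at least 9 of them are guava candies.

210

In the worst case for collecting guava candies, every non-guava candy comes out first.
There are 50 + 15 + 10 + 59 + 28 + 39 = 201 non-guava candies altogether.
After those, each further candy must be guava, so 201 + 9 = 210 draws guarantee 9 guava candies.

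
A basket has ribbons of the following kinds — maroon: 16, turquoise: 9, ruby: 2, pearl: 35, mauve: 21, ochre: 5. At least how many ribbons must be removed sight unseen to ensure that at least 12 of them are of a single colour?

Put each drawn ribbon into a box by colour. The largest draw with every box below 12 takes min(count, 11) from each colour; colours with fewer than 11 contribute all they have.
Σ min(cᵢ, 11) = 11 + 9 + 2 + 11 + 11 + 5 = 49.
Draw number 49 + 1 = 50 must push one box to 12.

50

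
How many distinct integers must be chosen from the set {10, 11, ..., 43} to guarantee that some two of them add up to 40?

Two chosen integers sum to 40 exactly when both halves of some pair {x, 40−x} with 10 ≤ x ≤ 40−x ≤ 30 are chosen — 10 such pairs.
The remaining 14 elements (those with no distinct partner in range) can never complete a 40-sum, so the worst case takes all of them and one from each pair: 14 + 10 = 24.
The 25th integer has to be the second member of some pair, so 24 + 1 = 25.

25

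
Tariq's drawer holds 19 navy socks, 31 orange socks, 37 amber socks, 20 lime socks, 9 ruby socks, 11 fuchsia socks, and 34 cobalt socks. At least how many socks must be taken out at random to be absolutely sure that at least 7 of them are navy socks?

149

In the worst case for collecting navy socks, every non-navy sock comes out first.
There are 31 + 37 + 20 + 9 + 11 + 34 = 142 non-navy socks altogether.
After those, each further sock must be navy, so 142 + 7 = 149 draws guarantee 7 navy socks.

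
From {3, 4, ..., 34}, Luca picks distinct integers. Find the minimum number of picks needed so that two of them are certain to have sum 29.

21

Two chosen integers sum to 29 exactly when both halves of some pair {x, 29−x} with 3 ≤ x ≤ 29−x ≤ 26 are chosen — 12 such pairs.
The remaining 8 elements (those with no distinct partner in range) can never complete a 29-sum, so the worst case takes all of them and one from each pair: 8 + 12 = 20.
The 21st integer has to be the second member of some pair, so 20 + 1 = 21.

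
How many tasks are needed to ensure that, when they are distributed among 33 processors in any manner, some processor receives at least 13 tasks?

397

With 396 tasks one could put exactly 12 in each of the 33 processors, and no processor would reach 13.
Pigeonhole: one more task must land in a processor that already has 12, giving it 13.
So 33 × 12 + 1 = 397 tasks are required.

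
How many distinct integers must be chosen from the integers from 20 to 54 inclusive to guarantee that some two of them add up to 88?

A set avoiding the sum 88 can contain at most one of each pair {x, 88−x}, plus the 15 elements whose complement lies outside the range or equal to its own complement.
The integers 20, …, 44 (25 of them) are such a set: any two sum to at least 20+21 = 41 and at most 43+44 = 87 < 88.
By pigeonhole, any 26th integer completes one of the 10 pairs, so 26 choices force a sum of 88.

26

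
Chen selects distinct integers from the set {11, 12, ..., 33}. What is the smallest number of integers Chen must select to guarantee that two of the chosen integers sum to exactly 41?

A set avoiding the sum 41 can contain at most one of each pair {x, 41−x}, plus the 3 elements whose complement lies outside the range.
The integers 21, …, 33 (13 of them) are such a set: any two sum to at least 21+22 = 43 > 41.
Any 14th integer completes one of the 10 pairs, so 14 choices force a sum of 41.

14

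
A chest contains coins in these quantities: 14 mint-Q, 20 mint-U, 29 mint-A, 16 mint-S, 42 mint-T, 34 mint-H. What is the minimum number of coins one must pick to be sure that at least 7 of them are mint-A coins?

In the worst case for collecting mint-A coins, every non-mint-A coin comes out first.
There are 14 + 20 + 16 + 42 + 34 = 126 non-mint-A coins altogether.
After those, each further coin must be mint-A, so 126 + 7 = 133 draws guarantee 7 mint-A coins.

133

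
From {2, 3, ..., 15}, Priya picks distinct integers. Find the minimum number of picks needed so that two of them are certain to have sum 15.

9

Group the elements by complementary pair {x, 15−x}: {2,13}, {3,12}, {4,11}, …, giving 6 two-element pairs and 2 integers whose partner 15−x falls outside [2,15].
By pigeonhole, treating each of those 8 groups as a pigeonhole, one can pick one integer per group — 8 integers — with no two summing to 15.
The 9th integer lands in an occupied pair, forcing a sum of 15.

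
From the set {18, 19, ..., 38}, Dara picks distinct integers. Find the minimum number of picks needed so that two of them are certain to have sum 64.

Group the elements by complementary pair {x, 64−x}: {26,38}, {27,37}, {28,36}, …, giving 6 two-element pairs; the single value 32 (it cannot pair with itself since the integers are distinct); and 8 integers whose partner 64−x falls outside [18,38].
By the pigeonhole principle, treating each of those 15 groups as a pigeonhole, one can pick one integer per group — 15 integers — with no two summing to 64.
The 16th integer lands in an occupied pair, forcing a sum of 64.

16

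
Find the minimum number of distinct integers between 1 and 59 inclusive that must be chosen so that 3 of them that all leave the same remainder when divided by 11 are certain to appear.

23

By pigeonhole, the 11 residue classes mod 11 are the pigeonholes.
With 22 integers one could put 2 in each residue class and have no class reach 3.
The 23rd integer pushes some class to 3, so 11·2 + 1 = 23.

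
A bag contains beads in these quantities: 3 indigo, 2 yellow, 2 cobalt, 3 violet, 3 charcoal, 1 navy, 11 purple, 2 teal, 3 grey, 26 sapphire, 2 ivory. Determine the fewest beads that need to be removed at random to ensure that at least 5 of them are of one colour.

30

Put each drawn bead into a box by colour. The largest draw with every box below 5 takes min(count, 4) from each colour; colours with fewer than 4 contribute all they have.
Σ min(cᵢ, 4) = 3 + 2 + 2 + 3 + 3 + 1 + 4 + 2 + 3 + 4 + 2 = 29.
Draw number 29 + 1 = 30 must push one box to 5.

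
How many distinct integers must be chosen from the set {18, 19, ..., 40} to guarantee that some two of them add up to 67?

17

Group the elements by complementary pair {x, 67−x}: {27,40}, {28,39}, {29,38}, …, giving 7 two-element pairs and 9 integers whose partner 67−x falls outside [18,40].
By the pigeonhole principle, treating each of those 16 groups as a pigeonhole, one can pick one integer per group — 16 integers — with no two summing to 67.
The 17th integer lands in an occupied pair, forcing a sum of 67.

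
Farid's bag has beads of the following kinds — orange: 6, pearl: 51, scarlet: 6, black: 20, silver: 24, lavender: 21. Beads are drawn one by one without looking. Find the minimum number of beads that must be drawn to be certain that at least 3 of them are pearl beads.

80

In the worst case for collecting pearl beads, every non-pearl bead comes out first.
There are 6 + 6 + 20 + 24 + 21 = 77 non-pearl beads altogether.
After those, each further bead must be pearl, so 77 + 3 = 80 draws guarantee 3 pearl beads.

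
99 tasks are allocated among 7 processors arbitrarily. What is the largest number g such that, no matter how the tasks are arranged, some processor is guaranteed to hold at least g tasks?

15

The 7 processors are the holes and the 99 tasks are the pigeons.
If every processor held at most 14 tasks, the total would be at most 7 × 14 = 98, which is less than 99.
So some processor holds at least ⌈99/7⌉ = 15 tasks.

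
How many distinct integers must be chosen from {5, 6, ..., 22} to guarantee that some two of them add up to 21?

13

Group the elements by complementary pair {x, 21−x}: {5,16}, {6,15}, {7,14}, …, giving 6 two-element pairs and 6 integers whose partner 21−x falls outside [5,22].
Treating each of those 12 groups as a pigeonhole, one can pick one integer per group — 12 integers — with no two summing to 21.
The 13th integer lands in an occupied pair, forcing a sum of 21.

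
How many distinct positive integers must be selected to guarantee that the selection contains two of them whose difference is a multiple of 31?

Integers whose pairwise differences are multiples of 31 are exactly those sharing a remainder mod 31. The 31 residue classes mod 31 are the pigeonholes.
With 31 integers one could put 1 in each residue class and have no class reach 2.
The 32nd integer pushes some class to 2, so 31·1 + 1 = 32.

32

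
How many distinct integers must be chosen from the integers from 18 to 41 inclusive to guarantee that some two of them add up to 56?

Two chosen integers sum to 56 exactly when both halves of some pair {x, 56−x} with 18 ≤ x ≤ 56−x ≤ 38 are chosen — 10 such pairs.
The remaining 4 elements (those with no distinct partner in range) can never complete a 56-sum, so the worst case takes all of them and one from each pair: 4 + 10 = 14.
The 15th integer has to be the second member of some pair, so 14 + 1 = 15.

15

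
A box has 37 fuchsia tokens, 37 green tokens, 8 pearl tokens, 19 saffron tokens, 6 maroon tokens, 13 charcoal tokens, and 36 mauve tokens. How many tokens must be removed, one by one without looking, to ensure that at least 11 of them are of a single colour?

Put each drawn token into a box by colour. The largest draw with every box below 11 takes min(count, 10) from each colour; colours with fewer than 10 contribute all they have.
Σ min(cᵢ, 10) = 10 + 10 + 8 + 10 + 6 + 10 + 10 = 64.
Draw number 64 + 1 = 65 must push one box to 11.

65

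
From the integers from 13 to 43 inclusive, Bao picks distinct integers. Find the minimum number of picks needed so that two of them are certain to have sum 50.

Group the elements by complementary pair {x, 50−x}: {13,37}, {14,36}, {15,35}, …, giving 12 two-element pairs, the single value 25 (it cannot pair with itself since the integers are distinct), and 6 integers whose partner 50−x falls outside [13,43].
Treating each of those 19 groups as a pigeonhole, one can pick one integer per group — 19 integers — with no two summing to 50.
The 20th integer lands in an occupied pair, forcing a sum of 50.

20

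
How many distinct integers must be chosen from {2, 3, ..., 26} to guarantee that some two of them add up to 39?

19

A set avoiding the sum 39 can contain at most one of each pair {x, 39−x}, plus the 11 elements whose complement lies outside the range.
The integers 2, …, 19 (18 of them) are such a set: any two sum to at least 2+3 = 5 and at most 18+19 = 37 < 39.
Any 19th integer completes one of the 7 pairs, so 19 choices force a sum of 39.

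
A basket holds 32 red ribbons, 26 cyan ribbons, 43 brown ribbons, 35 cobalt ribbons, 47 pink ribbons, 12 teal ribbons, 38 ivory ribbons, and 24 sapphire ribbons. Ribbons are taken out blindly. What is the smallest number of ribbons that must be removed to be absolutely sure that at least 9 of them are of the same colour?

65

An adversary could hand out at most 8 ribbons per colour: 8 + 8 + 8 + 8 + 8 + 8 + 8 + 8 = 64 ribbons and still no colour has 9.
By pigeonhole, one more ribbon lands in a colour already at 8, so 65 draws are enough and 64 are not.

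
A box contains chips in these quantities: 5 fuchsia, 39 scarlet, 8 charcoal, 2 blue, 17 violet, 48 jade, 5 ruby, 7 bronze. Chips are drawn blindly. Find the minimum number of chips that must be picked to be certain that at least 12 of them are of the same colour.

61

An adversary could hand out at most 11 chips per colour (5 colours run out sooner): 5 + 11 + 8 + 2 + 11 + 11 + 5 + 7 = 60 chips and still no colour has 12.
One more chip lands in a colour already at 11, so 61 draws are enough and 60 are not.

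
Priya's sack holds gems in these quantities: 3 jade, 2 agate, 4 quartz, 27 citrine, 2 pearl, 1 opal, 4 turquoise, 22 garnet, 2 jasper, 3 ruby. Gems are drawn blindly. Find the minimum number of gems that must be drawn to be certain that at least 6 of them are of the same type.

32

An adversary could hand out at most 5 gems per type (8 types run out sooner): 3 + 2 + 4 + 5 + 2 + 1 + 4 + 5 + 2 + 3 = 31 gems and still no type has 6.
One more gem lands in a type already at 5, so 32 draws are enough and 31 are not.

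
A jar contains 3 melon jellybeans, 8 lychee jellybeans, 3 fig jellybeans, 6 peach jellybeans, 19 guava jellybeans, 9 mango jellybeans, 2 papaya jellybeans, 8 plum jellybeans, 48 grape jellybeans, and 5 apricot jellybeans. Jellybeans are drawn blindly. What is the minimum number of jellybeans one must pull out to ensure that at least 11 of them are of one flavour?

65

The 10 flavours are the holes; the jellybeans drawn are the pigeons.
To avoid 11 of any one flavour, the worst case takes at most 10 of each flavour, or every jellybean of a flavour that has fewer than 10.
That gives 3 + 8 + 3 + 6 + 10 + 9 + 2 + 8 + 10 + 5 = 64 jellybeans with no flavour reaching 11.
The next jellybean forces some flavour to 11, so 64 + 1 = 65.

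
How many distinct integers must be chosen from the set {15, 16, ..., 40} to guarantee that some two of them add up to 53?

15

Two chosen integers sum to 53 exactly when both halves of some pair {x, 53−x} with 15 ≤ x ≤ 53−x ≤ 38 are chosen — 12 such pairs.
The remaining 2 elements (those with no distinct partner in range) can never complete a 53-sum, so the worst case takes all of them and one from each pair: 2 + 12 = 14.
Pigeonhole: the 15th integer has to be the second member of some pair, so 14 + 1 = 15.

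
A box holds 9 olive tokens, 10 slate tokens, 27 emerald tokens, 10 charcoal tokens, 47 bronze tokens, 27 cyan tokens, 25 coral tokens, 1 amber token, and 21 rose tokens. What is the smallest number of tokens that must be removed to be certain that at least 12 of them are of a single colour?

86

An adversary could hand out at most 11 tokens per colour (4 colours run out sooner): 9 + 10 + 11 + 10 + 11 + 11 + 11 + 1 + 11 = 85 tokens and still no colour has 12.
By pigeonhole, one more token lands in a colour already at 11, so 86 draws are enough and 85 are not.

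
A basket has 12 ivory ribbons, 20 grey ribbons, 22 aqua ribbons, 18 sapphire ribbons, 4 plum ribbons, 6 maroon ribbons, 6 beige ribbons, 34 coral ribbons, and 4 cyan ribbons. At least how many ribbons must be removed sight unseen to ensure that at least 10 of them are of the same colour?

An adversary could hand out at most 9 ribbons per colour (4 colours run out sooner): 9 + 9 + 9 + 9 + 4 + 6 + 6 + 9 + 4 = 65 ribbons and still no colour has 10.
One more ribbon lands in a colour already at 9, so 66 draws are enough and 65 are not.

66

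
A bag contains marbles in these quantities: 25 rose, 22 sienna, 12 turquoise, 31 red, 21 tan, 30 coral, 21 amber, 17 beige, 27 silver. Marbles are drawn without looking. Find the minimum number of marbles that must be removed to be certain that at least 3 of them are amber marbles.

188

In the worst case for collecting amber marbles, every non-amber marble comes out first.
There are 25 + 22 + 12 + 31 + 21 + 30 + 17 + 27 = 185 non-amber marbles altogether.
After those, each further marble must be amber, so 185 + 3 = 188 draws guarantee 3 amber marbles.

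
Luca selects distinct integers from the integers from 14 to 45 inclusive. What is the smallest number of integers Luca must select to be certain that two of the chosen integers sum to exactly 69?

Group the elements by complementary pair {x, 69−x}: {24,45}, {25,44}, {26,43}, …, giving 11 two-element pairs and 10 integers whose partner 69−x falls outside [14,45].
Pigeonhole: treating each of those 21 groups as a pigeonhole, one can pick one integer per group — 21 integers — with no two summing to 69.
The 22nd integer lands in an occupied pair, forcing a sum of 69.

22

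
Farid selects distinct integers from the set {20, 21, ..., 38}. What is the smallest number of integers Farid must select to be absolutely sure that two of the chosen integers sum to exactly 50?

A set avoiding the sum 50 can contain at most one of each pair {x, 50−x}, plus the 9 elements whose complement lies outside the range or equal to its own complement.
The integers 25, …, 38 (14 of them) are such a set: any two sum to at least 25+26 = 51 > 50.
Any 15th integer completes one of the 5 pairs, so 15 choices force a sum of 50.

15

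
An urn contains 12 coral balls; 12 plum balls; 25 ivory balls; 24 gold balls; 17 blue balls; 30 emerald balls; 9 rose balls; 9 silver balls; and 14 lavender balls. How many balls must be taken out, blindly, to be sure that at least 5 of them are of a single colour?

37

An adversary could hand out at most 4 balls per colour: 4 + 4 + 4 + 4 + 4 + 4 + 4 + 4 + 4 = 36 balls and still no colour has 5.
One more ball lands in a colour already at 4, so 37 draws are enough and 36 are not.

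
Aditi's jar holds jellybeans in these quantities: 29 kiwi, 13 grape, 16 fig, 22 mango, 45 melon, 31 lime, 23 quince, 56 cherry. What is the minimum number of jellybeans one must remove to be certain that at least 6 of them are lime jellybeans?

210

In the worst case for collecting lime jellybeans, every non-lime jellybean comes out first.
There are 29 + 13 + 16 + 22 + 45 + 23 + 56 = 204 non-lime jellybeans altogether.
After those, each further jellybean must be lime, so 204 + 6 = 210 draws guarantee 6 lime jellybeans.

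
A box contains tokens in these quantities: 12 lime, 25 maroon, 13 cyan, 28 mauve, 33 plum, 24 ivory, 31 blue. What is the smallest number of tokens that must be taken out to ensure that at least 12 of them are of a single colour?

By pigeonhole, put each drawn token into a box by colour. The largest draw with every box below 12 takes min(count, 11) from each colour.
Σ min(cᵢ, 11) = 11 + 11 + 11 + 11 + 11 + 11 + 11 = 77.
Draw number 77 + 1 = 78 must push one box to 12.

78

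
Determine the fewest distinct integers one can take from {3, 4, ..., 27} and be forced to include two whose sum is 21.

A set avoiding the sum 21 can contain at most one of each pair {x, 21−x}, plus the 9 elements whose complement lies outside the range.
The integers 11, …, 27 (17 of them) are such a set: any two sum to at least 11+12 = 23 > 21.
Any 18th integer completes one of the 8 pairs, so 18 choices force a sum of 21.

18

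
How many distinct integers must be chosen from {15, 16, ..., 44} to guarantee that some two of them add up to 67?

Two chosen integers sum to 67 exactly when both halves of some pair {x, 67−x} with 23 ≤ x ≤ 67−x ≤ 44 are chosen — 11 such pairs.
The remaining 8 elements (those with no distinct partner in range) can never complete a 67-sum, so the worst case takes all of them and one from each pair: 8 + 11 = 19.
By pigeonhole, the 20th integer has to be the second member of some pair, so 19 + 1 = 20.

20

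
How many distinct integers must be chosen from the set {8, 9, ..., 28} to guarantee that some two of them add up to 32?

Group the elements by complementary pair {x, 32−x}: {8,24}, {9,23}, {10,22}, …, giving 8 two-element pairs, the single value 16 (it cannot pair with itself since the integers are distinct), and 4 integers whose partner 32−x falls outside [8,28].
Pigeonhole: treating each of those 13 groups as a pigeonhole, one can pick one integer per group — 13 integers — with no two summing to 32.
The 14th integer lands in an occupied pair, forcing a sum of 32.

14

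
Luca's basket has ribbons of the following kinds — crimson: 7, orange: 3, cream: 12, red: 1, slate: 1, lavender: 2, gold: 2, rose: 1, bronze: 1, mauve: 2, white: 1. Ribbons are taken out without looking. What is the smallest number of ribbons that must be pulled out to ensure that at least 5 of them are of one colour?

By pigeonhole, the 11 colours are the holes; the ribbons drawn are the pigeons.
To avoid 5 of any one colour, the worst case takes at most 4 of each colour, or every ribbon of a colour that has fewer than 4.
That gives 4 + 3 + 4 + 1 + 1 + 2 + 2 + 1 + 1 + 2 + 1 = 22 ribbons with no colour reaching 5.
The next ribbon forces some colour to 5, so 22 + 1 = 23.

23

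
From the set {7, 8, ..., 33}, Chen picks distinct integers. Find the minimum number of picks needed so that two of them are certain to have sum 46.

18

Group the elements by complementary pair {x, 46−x}: {13,33}, {14,32}, {15,31}, …, giving 10 two-element pairs, the single value 23 (it cannot pair with itself since the integers are distinct), and 6 integers whose partner 46−x falls outside [7,33].
Pigeonhole: treating each of those 17 groups as a pigeonhole, one can pick one integer per group — 17 integers — with no two summing to 46.
The 18th integer lands in an occupied pair, forcing a sum of 46.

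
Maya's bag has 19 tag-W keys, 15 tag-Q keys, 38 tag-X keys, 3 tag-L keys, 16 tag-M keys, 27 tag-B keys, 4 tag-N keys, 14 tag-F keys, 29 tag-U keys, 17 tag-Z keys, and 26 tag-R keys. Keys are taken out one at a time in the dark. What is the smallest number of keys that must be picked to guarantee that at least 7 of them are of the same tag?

62

An adversary could hand out at most 6 keys per tag (tag-L, tag-N run out sooner): 6 + 6 + 6 + 3 + 6 + 6 + 4 + 6 + 6 + 6 + 6 = 61 keys and still no tag has 7.
Pigeonhole: one more key lands in a tag already at 6, so 62 draws are enough and 61 are not.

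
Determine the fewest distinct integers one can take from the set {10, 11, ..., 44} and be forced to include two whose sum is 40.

26

A set avoiding the sum 40 can contain at most one of each pair {x, 40−x}, plus the 15 elements whose complement lies outside the range or equal to its own complement.
The integers 20, …, 44 (25 of them) are such a set: any two sum to at least 20+21 = 41 > 40.
Pigeonhole: any 26th integer completes one of the 10 pairs, so 26 choices force a sum of 40.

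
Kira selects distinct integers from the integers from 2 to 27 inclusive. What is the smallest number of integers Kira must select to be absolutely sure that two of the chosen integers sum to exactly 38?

Two chosen integers sum to 38 exactly when both halves of some pair {x, 38−x} with 11 ≤ x ≤ 38−x ≤ 27 are chosen — 8 such pairs.
The remaining 10 elements (those with no distinct partner in range) can never complete a 38-sum, so the worst case takes all of them and one from each pair: 10 + 8 = 18.
The 19th integer has to be the second member of some pair, so 18 + 1 = 19.

19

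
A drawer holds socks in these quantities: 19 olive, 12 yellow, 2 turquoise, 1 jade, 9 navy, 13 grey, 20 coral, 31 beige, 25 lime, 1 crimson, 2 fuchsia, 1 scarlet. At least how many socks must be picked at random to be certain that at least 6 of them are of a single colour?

43

By the pigeonhole principle, the 12 colours are the holes; the socks drawn are the pigeons.
To avoid 6 of any one colour, the worst case takes at most 5 of each colour, or every sock of a colour that has fewer than 5.
That gives 5 + 5 + 2 + 1 + 5 + 5 + 5 + 5 + 5 + 1 + 2 + 1 = 42 socks with no colour reaching 6.
The next sock forces some colour to 6, so 42 + 1 = 43.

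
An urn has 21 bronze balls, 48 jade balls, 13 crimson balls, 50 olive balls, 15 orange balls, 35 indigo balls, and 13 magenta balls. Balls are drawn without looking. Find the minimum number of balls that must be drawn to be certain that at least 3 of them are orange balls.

183

In the worst case for collecting orange balls, every non-orange ball comes out first.
There are 21 + 48 + 13 + 50 + 35 + 13 = 180 non-orange balls altogether.
After those, each further ball must be orange, so 180 + 3 = 183 draws guarantee 3 orange balls.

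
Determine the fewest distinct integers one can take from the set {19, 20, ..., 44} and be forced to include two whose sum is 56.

18

A set avoiding the sum 56 can contain at most one of each pair {x, 56−x}, plus the 8 elements whose complement lies outside the range or equal to its own complement.
The integers 28, …, 44 (17 of them) are such a set: any two sum to at least 28+29 = 57 > 56.
Any 18th integer completes one of the 9 pairs, so 18 choices force a sum of 56.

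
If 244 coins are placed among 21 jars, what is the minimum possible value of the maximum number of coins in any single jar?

12

The 21 jars are the holes and the 244 coins are the pigeons.
If every jar held at most 11 coins, the total would be at most 21 × 11 = 231, which is less than 244.
So some jar holds at least ⌈244/21⌉ = 12 coins.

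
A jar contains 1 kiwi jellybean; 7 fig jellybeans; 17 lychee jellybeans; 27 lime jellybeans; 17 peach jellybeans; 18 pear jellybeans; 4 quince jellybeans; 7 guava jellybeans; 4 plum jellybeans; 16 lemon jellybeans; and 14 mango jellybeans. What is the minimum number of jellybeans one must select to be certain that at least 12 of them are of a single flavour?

An adversary could hand out at most 11 jellybeans per flavour (5 flavours run out sooner): 1 + 7 + 11 + 11 + 11 + 11 + 4 + 7 + 4 + 11 + 11 = 89 jellybeans and still no flavour has 12.
By the pigeonhole principle, one more jellybean lands in a flavour already at 11, so 90 draws are enough and 89 are not.

90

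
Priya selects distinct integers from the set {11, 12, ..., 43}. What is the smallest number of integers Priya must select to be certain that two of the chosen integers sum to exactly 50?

20

A set avoiding the sum 50 can contain at most one of each pair {x, 50−x}, plus the 5 elements whose complement lies outside the range or equal to its own complement.
The integers 25, …, 43 (19 of them) are such a set: any two sum to at least 25+26 = 51 > 50.
Any 20th integer completes one of the 14 pairs, so 20 choices force a sum of 50.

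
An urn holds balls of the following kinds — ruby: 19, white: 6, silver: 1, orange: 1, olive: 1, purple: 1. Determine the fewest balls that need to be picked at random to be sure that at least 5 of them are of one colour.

An adversary could hand out at most 4 balls per colour (4 colours run out sooner): 4 + 4 + 1 + 1 + 1 + 1 = 12 balls and still no colour has 5.
By pigeonhole, one more ball lands in a colour already at 4, so 13 draws are enough and 12 are not.

13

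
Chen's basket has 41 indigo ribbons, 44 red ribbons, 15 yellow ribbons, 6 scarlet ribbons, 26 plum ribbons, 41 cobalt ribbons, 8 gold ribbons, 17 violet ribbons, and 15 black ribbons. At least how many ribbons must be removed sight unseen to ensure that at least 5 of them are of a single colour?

An adversary could hand out at most 4 ribbons per colour: 4 + 4 + 4 + 4 + 4 + 4 + 4 + 4 + 4 = 36 ribbons and still no colour has 5.
One more ribbon lands in a colour already at 4, so 37 draws are enough and 36 are not.

37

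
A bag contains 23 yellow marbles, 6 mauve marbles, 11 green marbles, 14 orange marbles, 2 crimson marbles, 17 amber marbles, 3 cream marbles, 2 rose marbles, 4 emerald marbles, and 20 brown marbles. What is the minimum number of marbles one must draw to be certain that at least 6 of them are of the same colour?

The 10 colours are the holes; the marbles drawn are the pigeons.
To avoid 6 of any one colour, the worst case takes at most 5 of each colour, or every marble of a colour that has fewer than 5.
That gives 5 + 5 + 5 + 5 + 2 + 5 + 3 + 2 + 4 + 5 = 41 marbles with no colour reaching 6.
The next marble forces some colour to 6, so 41 + 1 = 42.

42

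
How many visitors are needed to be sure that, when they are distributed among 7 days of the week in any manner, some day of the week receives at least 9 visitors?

57

With 56 visitors one could put exactly 8 in each of the 7 days of the week, and no day of the week would reach 9.
Pigeonhole: one more visitor must land in a day of the week that already has 8, giving it 9.
So 7 × 8 + 1 = 57 visitors are required.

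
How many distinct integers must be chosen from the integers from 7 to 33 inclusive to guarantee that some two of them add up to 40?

Group the elements by complementary pair {x, 40−x}: {7,33}, {8,32}, {9,31}, …, giving 13 two-element pairs and the single value 20 (it cannot pair with itself since the integers are distinct).
Treating each of those 14 groups as a pigeonhole, one can pick one integer per group — 14 integers — with no two summing to 40.
The 15th integer lands in an occupied pair, forcing a sum of 40.

15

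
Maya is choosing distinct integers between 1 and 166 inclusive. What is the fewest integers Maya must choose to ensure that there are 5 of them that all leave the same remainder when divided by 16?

65

Pigeonhole: the 16 residue classes mod 16 are the pigeonholes.
With 64 integers one could put 4 in each residue class and have no class reach 5.
The 65th integer pushes some class to 5, so 16·4 + 1 = 65.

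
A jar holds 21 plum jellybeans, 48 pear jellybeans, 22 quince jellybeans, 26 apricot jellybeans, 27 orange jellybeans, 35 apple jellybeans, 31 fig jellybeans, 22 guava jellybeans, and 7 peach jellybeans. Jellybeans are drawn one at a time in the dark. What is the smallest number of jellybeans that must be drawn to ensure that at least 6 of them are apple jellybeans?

210

In the worst case for collecting apple jellybeans, every non-apple jellybean comes out first.
There are 21 + 48 + 22 + 26 + 27 + 31 + 22 + 7 = 204 non-apple jellybeans altogether.
After those, each further jellybean must be apple, so 204 + 6 = 210 draws guarantee 6 apple jellybeans.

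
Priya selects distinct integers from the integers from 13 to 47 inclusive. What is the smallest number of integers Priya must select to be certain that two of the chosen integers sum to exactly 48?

A set avoiding the sum 48 can contain at most one of each pair {x, 48−x}, plus the 13 elements whose complement lies outside the range or equal to its own complement.
The integers 24, …, 47 (24 of them) are such a set: any two sum to at least 24+25 = 49 > 48.
Pigeonhole: any 25th integer completes one of the 11 pairs, so 25 choices force a sum of 48.

25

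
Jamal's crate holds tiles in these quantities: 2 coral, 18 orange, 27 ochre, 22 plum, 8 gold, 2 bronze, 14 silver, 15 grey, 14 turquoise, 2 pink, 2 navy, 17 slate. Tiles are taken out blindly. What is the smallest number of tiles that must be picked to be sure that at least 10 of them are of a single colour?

80

An adversary could hand out at most 9 tiles per colour (5 colours run out sooner): 2 + 9 + 9 + 9 + 8 + 2 + 9 + 9 + 9 + 2 + 2 + 9 = 79 tiles and still no colour has 10.
By the pigeonhole principle, one more tile lands in a colour already at 9, so 80 draws are enough and 79 are not.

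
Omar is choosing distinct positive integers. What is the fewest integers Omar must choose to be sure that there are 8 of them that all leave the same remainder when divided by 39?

274

By pigeonhole, the 39 residue classes mod 39 are the pigeonholes.
With 273 integers one could put 7 in each residue class and have no class reach 8.
The 274th integer pushes some class to 8, so 39·7 + 1 = 274.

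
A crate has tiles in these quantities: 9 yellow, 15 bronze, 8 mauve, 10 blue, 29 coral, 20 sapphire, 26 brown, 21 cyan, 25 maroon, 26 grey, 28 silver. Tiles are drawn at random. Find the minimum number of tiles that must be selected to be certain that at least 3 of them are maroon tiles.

In the worst case for collecting maroon tiles, every non-maroon tile comes out first.
There are 9 + 15 + 8 + 10 + 29 + 20 + 26 + 21 + 26 + 28 = 192 non-maroon tiles altogether.
After those, each further tile must be maroon, so 192 + 3 = 195 draws guarantee 3 maroon tiles.

195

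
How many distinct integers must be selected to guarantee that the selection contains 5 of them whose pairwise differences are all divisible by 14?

Integers whose pairwise differences are multiples of 14 are exactly those sharing a remainder mod 14. Pigeonhole: the 14 residue classes mod 14 are the pigeonholes.
With 56 integers one could put 4 in each residue class and have no class reach 5.
The 57th integer pushes some class to 5, so 14·4 + 1 = 57.

57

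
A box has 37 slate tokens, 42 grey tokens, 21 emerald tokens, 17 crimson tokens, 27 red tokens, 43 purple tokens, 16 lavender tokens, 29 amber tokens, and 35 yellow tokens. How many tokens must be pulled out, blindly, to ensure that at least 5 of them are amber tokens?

In the worst case for collecting amber tokens, every non-amber token comes out first.
There are 37 + 42 + 21 + 17 + 27 + 43 + 16 + 35 = 238 non-amber tokens altogether.
After those, each further token must be amber, so 238 + 5 = 243 draws guarantee 5 amber tokens.

243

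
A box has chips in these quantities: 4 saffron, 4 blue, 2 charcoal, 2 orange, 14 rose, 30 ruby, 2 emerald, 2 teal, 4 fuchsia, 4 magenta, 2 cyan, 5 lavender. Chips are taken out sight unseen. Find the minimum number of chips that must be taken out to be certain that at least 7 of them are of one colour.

44

An adversary could hand out at most 6 chips per colour (10 colours run out sooner): 4 + 4 + 2 + 2 + 6 + 6 + 2 + 2 + 4 + 4 + 2 + 5 = 43 chips and still no colour has 7.
One more chip lands in a colour already at 6, so 44 draws are enough and 43 are not.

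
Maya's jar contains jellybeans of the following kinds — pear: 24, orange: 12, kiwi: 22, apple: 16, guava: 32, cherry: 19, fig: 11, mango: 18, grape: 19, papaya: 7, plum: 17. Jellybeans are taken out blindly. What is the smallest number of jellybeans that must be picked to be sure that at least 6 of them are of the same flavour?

An adversary could hand out at most 5 jellybeans per flavour: 5 + 5 + 5 + 5 + 5 + 5 + 5 + 5 + 5 + 5 + 5 = 55 jellybeans and still no flavour has 6.
One more jellybean lands in a flavour already at 5, so 56 draws are enough and 55 are not.

56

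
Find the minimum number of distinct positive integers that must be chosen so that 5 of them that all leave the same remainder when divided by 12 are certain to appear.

The 12 residue classes mod 12 are the pigeonholes.
With 48 integers one could put 4 in each residue class and have no class reach 5.
The 49th integer pushes some class to 5, so 12·4 + 1 = 49.

49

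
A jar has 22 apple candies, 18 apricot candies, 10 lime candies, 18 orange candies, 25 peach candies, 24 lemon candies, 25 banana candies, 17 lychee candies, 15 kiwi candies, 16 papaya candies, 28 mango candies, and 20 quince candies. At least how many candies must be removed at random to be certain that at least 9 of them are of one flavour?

97

By the pigeonhole principle, put each drawn candy into a box by flavour. The largest draw with every box below 9 takes min(count, 8) from each flavour.
Σ min(cᵢ, 8) = 8 + 8 + 8 + 8 + 8 + 8 + 8 + 8 + 8 + 8 + 8 + 8 = 96.
Draw number 96 + 1 = 97 must push one box to 9.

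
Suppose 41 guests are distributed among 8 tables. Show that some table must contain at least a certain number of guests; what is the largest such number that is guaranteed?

6

By pigeonhole, the 8 tables are the holes and the 41 guests are the pigeons.
If every table held at most 5 guests, the total would be at most 8 × 5 = 40, which is less than 41.
So some table holds at least ⌈41/8⌉ = 6 guests.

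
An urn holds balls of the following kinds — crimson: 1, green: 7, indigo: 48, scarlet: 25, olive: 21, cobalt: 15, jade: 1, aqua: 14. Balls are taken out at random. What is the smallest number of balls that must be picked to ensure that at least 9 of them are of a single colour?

The 8 colours are the holes; the balls drawn are the pigeons.
To avoid 9 of any one colour, the worst case takes at most 8 of each colour, or every ball of a colour that has fewer than 8.
That gives 1 + 7 + 8 + 8 + 8 + 8 + 1 + 8 = 49 balls with no colour reaching 9.
The next ball forces some colour to 9, so 49 + 1 = 50.

50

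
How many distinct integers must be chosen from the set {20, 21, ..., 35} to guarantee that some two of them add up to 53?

A set avoiding the sum 53 can contain at most one of each pair {x, 53−x}, plus the 2 elements whose complement lies outside the range.
The integers 27, …, 35 (9 of them) are such a set: any two sum to at least 27+28 = 55 > 53.
Any 10th integer completes one of the 7 pairs, so 10 choices force a sum of 53.

10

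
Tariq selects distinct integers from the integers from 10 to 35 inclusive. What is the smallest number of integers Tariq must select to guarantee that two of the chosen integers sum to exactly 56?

Group the elements by complementary pair {x, 56−x}: {21,35}, {22,34}, {23,33}, …, giving 7 two-element pairs, the single value 28 (it cannot pair with itself since the integers are distinct), and 11 integers whose partner 56−x falls outside [10,35].
By pigeonhole, treating each of those 19 groups as a pigeonhole, one can pick one integer per group — 19 integers — with no two summing to 56.
The 20th integer lands in an occupied pair, forcing a sum of 56.

20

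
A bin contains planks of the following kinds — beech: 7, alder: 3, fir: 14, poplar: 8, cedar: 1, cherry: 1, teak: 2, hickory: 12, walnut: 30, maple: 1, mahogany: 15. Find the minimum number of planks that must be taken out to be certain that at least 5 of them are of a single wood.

Put each drawn plank into a box by wood. The largest draw with every box below 5 takes min(count, 4) from each wood; woods with fewer than 4 contribute all they have.
Σ min(cᵢ, 4) = 4 + 3 + 4 + 4 + 1 + 1 + 2 + 4 + 4 + 1 + 4 = 32.
Draw number 32 + 1 = 33 must push one box to 5.

33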